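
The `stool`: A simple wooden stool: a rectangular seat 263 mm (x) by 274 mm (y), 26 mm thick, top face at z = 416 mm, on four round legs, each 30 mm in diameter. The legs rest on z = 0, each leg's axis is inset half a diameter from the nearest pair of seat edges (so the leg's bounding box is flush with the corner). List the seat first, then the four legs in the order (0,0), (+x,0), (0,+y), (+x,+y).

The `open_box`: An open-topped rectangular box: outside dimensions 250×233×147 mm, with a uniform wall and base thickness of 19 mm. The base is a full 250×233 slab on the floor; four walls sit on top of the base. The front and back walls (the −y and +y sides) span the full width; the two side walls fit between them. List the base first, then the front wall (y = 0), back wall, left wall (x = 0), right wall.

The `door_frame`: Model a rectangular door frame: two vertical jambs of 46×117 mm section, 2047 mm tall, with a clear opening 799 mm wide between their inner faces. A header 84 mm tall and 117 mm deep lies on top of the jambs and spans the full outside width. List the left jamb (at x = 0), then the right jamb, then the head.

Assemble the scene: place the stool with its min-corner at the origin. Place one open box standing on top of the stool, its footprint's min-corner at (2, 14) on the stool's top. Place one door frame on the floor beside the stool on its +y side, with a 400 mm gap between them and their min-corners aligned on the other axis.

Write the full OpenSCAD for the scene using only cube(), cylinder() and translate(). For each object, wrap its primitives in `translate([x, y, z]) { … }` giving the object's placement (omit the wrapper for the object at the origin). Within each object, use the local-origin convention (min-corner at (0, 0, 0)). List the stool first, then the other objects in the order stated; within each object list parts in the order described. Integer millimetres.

translate([0, 0, 390]) cube([263, 274, 26]);
translate([15, 15, 0]) cylinder(h = 390, r = 15);
translate([248, 15, 0]) cylinder(h = 390, r = 15);
translate([15, 259, 0]) cylinder(h = 390, r = 15);
translate([248, 259, 0]) cylinder(h = 390, r = 15);
translate([2, 14, 416]) {
  cube([250, 233, 19]);
  translate([0, 0, 19]) cube([250, 19, 128]);
  translate([0, 214, 19]) cube([250, 19, 128]);
  translate([0, 19, 19]) cube([19, 195, 128]);
  translate([231, 19, 19]) cube([19, 195, 128]);
}
translate([0, 674, 0]) {
  cube([46, 117, 2047]);
  translate([845, 0, 0]) cube([46, 117, 2047]);
  translate([0, 0, 2047]) cube([891, 117, 84]);
}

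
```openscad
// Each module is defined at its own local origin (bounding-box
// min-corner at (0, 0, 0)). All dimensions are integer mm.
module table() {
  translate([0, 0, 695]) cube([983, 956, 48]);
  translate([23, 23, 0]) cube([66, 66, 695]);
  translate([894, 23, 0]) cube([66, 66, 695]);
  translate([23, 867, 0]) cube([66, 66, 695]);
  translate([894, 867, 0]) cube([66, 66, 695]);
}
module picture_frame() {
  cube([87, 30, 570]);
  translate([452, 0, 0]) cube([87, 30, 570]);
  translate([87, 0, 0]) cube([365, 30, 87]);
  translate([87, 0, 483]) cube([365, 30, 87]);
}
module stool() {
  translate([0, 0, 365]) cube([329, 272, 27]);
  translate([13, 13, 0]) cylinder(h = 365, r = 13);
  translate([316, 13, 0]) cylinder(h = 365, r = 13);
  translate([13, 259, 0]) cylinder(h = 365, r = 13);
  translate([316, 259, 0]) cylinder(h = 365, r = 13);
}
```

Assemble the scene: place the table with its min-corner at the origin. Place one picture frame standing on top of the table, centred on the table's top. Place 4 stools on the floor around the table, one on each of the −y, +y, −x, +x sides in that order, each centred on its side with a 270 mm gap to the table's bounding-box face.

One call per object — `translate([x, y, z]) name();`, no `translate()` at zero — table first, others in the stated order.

table();
translate([222, 463, 743]) picture_frame();
translate([327, -542, 0]) stool();
translate([327, 1226, 0]) stool();
translate([-599, 342, 0]) stool();
translate([1253, 342, 0]) stool();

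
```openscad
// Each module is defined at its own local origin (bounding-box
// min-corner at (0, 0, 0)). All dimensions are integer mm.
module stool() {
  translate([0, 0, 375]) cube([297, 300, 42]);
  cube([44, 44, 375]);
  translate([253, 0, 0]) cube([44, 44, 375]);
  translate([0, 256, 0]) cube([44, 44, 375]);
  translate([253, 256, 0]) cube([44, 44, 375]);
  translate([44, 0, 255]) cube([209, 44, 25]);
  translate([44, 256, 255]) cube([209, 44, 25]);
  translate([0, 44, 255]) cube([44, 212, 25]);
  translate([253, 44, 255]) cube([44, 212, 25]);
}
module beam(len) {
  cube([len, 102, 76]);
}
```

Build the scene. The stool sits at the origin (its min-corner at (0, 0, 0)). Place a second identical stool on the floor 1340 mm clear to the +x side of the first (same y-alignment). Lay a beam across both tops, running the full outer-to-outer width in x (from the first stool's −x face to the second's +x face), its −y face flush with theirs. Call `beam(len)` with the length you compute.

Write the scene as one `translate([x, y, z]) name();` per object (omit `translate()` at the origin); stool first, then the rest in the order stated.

stool();
translate([1637, 0, 0]) stool();
translate([0, 0, 417]) beam(1934);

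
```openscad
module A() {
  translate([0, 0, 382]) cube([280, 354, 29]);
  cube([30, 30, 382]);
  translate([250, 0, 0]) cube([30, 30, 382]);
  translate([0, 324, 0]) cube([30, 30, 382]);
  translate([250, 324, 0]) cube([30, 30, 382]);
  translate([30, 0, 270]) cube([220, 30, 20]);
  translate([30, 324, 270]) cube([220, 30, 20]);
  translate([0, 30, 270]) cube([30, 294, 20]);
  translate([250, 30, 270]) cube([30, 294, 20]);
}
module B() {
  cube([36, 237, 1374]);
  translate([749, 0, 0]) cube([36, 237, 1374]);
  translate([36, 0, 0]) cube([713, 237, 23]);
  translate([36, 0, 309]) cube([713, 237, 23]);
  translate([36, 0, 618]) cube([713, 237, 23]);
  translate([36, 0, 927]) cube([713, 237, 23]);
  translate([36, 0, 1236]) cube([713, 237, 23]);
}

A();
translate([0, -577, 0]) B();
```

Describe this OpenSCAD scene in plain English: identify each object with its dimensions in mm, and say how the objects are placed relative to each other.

A is a four-legged stool. The seat is 280×354 mm, 29 mm thick, top at z = 411 mm. It stands on four square legs, each 30×30 mm in cross-section, from z = 0 to the seat underside, each flush with a corner of the seat. Four stretchers, 30 mm wide and 20 mm tall, connect adjacent legs with their undersides at z = 270 mm, each running between the inner faces of the legs it joins and aligned with the legs' outer faces on the other axis.

B is an open bookshelf. Two side panels, each 36 mm thick, 237 mm deep and 1374 mm tall, stand 785 mm apart (outside-to-outside). Between them sit 5 shelves, each 23 mm thick and 237 mm deep, spanning the full gap between the sides. The bottom shelf rests on the floor (its underside at z = 0) and the clear gap between one shelf's top and the next shelf's underside is 286 mm.

The bookshelf is on the floor beside the stool on its −y side.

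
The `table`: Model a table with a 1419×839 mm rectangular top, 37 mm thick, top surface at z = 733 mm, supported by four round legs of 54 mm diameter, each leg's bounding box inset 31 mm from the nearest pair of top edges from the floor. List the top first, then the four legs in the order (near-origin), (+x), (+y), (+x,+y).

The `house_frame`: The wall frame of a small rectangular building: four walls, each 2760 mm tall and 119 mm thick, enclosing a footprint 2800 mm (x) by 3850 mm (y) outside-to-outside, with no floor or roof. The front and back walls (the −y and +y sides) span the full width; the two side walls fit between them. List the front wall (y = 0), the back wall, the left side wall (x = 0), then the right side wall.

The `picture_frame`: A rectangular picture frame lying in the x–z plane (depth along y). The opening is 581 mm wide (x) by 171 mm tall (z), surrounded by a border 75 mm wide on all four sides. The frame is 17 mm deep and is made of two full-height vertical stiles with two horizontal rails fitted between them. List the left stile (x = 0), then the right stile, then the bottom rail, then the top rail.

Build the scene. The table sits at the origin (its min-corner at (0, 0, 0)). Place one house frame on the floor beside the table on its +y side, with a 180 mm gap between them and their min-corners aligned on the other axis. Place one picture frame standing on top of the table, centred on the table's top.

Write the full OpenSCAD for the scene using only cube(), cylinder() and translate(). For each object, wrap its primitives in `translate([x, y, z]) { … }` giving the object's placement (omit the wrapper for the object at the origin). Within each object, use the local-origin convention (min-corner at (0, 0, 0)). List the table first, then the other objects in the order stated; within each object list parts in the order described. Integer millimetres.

translate([0, 0, 696]) cube([1419, 839, 37]);
translate([58, 58, 0]) cylinder(h = 696, r = 27);
translate([1361, 58, 0]) cylinder(h = 696, r = 27);
translate([58, 781, 0]) cylinder(h = 696, r = 27);
translate([1361, 781, 0]) cylinder(h = 696, r = 27);
translate([0, 1019, 0]) {
  cube([2800, 119, 2760]);
  translate([0, 3731, 0]) cube([2800, 119, 2760]);
  translate([0, 119, 0]) cube([119, 3612, 2760]);
  translate([2681, 119, 0]) cube([119, 3612, 2760]);
}
translate([344, 411, 733]) {
  cube([75, 17, 321]);
  translate([656, 0, 0]) cube([75, 17, 321]);
  translate([75, 0, 0]) cube([581, 17, 75]);
  translate([75, 0, 246]) cube([581, 17, 75]);
}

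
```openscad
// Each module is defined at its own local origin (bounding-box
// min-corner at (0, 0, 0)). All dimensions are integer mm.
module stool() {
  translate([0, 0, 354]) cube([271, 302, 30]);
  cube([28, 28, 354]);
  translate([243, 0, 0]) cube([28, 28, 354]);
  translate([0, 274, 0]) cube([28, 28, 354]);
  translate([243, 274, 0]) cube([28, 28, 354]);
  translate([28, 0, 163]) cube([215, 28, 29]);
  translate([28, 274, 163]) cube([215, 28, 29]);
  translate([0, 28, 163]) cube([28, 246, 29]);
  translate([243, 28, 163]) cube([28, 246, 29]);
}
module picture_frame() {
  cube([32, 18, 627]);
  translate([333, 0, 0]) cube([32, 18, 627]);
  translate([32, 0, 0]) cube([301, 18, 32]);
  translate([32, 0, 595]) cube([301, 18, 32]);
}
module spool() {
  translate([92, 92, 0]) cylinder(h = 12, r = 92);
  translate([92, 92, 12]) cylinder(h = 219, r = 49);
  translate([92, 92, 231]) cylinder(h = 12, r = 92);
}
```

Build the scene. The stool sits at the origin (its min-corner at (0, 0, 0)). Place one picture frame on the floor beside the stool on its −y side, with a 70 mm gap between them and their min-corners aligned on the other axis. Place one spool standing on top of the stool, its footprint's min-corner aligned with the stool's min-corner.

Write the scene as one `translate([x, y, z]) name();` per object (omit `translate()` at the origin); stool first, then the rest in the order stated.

stool();
translate([0, -88, 0]) picture_frame();
translate([0, 0, 384]) spool();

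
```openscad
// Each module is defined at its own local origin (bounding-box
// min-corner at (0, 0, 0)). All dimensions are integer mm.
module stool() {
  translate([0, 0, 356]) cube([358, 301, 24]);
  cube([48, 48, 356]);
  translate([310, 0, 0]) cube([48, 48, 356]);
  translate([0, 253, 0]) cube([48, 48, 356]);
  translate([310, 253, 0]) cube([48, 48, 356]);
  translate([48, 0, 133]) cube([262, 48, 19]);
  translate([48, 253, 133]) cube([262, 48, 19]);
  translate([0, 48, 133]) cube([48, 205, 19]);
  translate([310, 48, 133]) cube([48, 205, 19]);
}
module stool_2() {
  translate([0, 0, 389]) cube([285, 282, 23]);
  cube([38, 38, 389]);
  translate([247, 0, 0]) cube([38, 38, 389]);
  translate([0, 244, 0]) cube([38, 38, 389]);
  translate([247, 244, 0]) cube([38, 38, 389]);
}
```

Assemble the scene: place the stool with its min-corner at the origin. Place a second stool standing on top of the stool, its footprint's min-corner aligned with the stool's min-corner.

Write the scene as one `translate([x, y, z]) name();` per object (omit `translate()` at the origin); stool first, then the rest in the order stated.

stool();
translate([0, 0, 380]) stool_2();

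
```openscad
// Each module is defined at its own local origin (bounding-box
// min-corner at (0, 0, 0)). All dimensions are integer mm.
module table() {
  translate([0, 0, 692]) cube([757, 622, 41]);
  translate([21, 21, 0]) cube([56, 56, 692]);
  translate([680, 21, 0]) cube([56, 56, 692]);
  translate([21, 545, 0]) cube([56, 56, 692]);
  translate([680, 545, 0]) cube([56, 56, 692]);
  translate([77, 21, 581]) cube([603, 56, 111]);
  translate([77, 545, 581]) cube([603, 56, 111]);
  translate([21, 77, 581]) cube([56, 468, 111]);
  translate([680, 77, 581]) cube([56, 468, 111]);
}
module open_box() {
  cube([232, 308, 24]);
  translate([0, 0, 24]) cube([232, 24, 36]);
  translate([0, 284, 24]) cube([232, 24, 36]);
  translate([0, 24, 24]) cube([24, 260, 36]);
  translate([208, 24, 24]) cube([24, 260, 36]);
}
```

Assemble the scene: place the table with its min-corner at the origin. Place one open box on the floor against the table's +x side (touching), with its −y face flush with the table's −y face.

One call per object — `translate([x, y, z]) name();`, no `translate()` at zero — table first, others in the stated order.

table();
translate([757, 0, 0]) open_box();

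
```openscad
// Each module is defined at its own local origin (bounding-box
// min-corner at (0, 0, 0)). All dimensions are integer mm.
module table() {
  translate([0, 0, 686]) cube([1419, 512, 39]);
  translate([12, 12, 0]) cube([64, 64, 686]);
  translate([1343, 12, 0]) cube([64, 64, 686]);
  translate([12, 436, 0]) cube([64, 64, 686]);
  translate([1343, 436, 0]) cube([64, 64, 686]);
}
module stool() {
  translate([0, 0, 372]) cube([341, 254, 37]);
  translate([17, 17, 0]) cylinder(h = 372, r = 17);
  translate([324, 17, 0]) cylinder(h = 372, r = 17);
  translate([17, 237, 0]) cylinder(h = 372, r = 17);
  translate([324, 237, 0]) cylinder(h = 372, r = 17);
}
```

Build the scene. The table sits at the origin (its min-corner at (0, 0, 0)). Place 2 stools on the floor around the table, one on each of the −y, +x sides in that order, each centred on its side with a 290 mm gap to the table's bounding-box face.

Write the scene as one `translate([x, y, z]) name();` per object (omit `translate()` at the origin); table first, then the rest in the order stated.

table();
translate([539, -544, 0]) stool();
translate([1709, 129, 0]) stool();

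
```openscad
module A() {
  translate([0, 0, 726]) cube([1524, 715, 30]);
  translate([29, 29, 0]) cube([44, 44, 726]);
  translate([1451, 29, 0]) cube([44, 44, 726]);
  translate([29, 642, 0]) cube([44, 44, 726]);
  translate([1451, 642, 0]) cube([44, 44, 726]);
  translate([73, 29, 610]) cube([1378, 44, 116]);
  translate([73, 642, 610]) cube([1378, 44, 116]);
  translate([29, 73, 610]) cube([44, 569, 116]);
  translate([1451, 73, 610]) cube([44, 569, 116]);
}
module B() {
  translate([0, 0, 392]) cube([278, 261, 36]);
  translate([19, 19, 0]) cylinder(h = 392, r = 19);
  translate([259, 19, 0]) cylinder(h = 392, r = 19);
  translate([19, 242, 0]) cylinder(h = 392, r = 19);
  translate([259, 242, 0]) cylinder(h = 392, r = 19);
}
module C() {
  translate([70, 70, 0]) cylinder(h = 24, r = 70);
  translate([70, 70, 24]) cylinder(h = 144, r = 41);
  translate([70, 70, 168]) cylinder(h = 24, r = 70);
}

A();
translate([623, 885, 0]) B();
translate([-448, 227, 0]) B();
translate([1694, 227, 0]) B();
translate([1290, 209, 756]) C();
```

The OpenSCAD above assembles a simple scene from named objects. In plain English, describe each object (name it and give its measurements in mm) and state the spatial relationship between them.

A is a rectangular dining table. The top is 1524×715×30 mm with its upper surface at z = 756 mm. It stands on four 44×44 mm square legs, each inset 29 mm from the nearest pair of top edges, running from the floor to the underside of the top. Four apron rails, 44 mm thick and 116 mm tall, run between adjacent legs with their top edges flush with the underside of the top and their outer faces flush with the legs' outer faces.

B is a four-legged stool. The seat is 278×261 mm, 36 mm thick, top at z = 428 mm. It stands on four round legs, each 38 mm in diameter, from z = 0 to the seat underside, each leg's axis is inset half a diameter from the nearest pair of seat edges (so the leg's bounding box is flush with the corner).

C is a spool: two coaxial disc flanges of radius 70 mm and thickness 24 mm, joined by a core cylinder of radius 41 mm and height 144 mm. The lower flange rests on z = 0 and the three cylinders share a vertical axis.

Three stools sit around the table at the +y, −x, +x sides. The spool is on top of the table.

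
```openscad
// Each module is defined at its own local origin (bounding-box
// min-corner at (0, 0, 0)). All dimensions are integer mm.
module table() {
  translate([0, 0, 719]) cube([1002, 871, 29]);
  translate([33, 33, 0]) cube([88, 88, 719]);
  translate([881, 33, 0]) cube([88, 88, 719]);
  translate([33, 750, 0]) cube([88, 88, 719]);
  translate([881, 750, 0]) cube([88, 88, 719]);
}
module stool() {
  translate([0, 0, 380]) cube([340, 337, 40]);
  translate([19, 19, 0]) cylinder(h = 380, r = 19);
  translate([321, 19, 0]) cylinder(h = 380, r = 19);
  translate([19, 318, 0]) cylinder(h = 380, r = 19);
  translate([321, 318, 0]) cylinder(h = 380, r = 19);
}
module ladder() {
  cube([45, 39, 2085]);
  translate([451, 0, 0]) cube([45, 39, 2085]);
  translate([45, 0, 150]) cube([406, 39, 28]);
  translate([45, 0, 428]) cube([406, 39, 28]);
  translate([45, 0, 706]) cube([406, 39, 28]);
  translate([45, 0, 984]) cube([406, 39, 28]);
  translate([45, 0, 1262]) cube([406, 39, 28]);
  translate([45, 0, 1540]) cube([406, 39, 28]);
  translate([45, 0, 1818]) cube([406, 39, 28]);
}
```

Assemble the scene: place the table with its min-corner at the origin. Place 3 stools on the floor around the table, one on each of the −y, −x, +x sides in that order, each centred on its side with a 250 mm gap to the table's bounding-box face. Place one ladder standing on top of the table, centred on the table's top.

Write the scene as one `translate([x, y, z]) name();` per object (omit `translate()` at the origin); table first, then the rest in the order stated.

table();
translate([331, -587, 0]) stool();
translate([-590, 267, 0]) stool();
translate([1252, 267, 0]) stool();
translate([253, 416, 748]) ladder();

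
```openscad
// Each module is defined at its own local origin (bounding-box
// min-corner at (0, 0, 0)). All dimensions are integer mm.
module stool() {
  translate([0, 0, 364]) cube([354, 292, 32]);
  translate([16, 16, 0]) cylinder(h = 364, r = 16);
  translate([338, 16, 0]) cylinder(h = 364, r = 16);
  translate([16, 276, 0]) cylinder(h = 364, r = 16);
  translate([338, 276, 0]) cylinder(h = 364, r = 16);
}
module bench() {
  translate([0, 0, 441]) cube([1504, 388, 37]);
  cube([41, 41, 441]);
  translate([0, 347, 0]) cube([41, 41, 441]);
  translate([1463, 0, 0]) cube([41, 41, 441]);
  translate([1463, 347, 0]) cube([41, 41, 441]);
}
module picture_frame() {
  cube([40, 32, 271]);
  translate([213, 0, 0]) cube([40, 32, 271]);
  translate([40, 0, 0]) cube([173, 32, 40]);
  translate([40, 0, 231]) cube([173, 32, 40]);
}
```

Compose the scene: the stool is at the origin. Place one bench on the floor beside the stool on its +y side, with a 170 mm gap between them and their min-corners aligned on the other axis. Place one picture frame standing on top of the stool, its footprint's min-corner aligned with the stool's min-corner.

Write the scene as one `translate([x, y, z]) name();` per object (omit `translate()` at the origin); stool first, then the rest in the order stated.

stool();
translate([0, 462, 0]) bench();
translate([0, 0, 396]) picture_frame();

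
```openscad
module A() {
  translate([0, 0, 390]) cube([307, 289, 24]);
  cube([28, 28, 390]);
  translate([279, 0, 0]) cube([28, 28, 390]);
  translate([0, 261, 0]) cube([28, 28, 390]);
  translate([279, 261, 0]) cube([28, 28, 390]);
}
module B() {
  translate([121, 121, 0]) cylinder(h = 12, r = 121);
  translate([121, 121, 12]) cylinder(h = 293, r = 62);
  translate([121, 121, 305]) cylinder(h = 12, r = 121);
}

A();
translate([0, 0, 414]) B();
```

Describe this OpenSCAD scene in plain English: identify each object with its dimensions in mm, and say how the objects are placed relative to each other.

A is a four-legged stool. The seat is 307×289 mm, 24 mm thick, top at z = 414 mm. It stands on four square legs, each 28×28 mm in cross-section, from z = 0 to the seat underside, each flush with a corner of the seat.

B is a spool: two coaxial disc flanges of radius 121 mm and thickness 12 mm, joined by a core cylinder of radius 62 mm and height 293 mm. The lower flange rests on z = 0 and the three cylinders share a vertical axis.

The spool is on top of the stool.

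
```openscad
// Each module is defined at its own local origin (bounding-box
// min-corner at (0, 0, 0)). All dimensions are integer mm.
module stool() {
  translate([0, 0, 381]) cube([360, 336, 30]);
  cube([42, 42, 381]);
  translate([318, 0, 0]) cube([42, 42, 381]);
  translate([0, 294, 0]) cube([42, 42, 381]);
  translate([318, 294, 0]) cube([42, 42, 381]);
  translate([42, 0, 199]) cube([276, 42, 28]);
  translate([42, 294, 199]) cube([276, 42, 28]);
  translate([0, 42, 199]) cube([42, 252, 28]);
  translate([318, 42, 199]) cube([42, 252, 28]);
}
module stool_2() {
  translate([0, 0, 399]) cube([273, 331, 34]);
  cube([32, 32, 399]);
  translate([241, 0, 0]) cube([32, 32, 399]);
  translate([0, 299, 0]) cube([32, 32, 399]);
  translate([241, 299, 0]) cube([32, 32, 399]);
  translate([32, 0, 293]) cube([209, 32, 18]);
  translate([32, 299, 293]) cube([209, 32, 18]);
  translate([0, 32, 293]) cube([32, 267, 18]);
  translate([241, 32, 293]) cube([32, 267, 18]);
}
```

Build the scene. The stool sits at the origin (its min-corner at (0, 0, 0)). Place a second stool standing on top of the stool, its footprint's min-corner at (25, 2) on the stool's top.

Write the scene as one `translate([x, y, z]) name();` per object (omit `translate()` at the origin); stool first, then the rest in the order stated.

stool();
translate([25, 2, 411]) stool_2();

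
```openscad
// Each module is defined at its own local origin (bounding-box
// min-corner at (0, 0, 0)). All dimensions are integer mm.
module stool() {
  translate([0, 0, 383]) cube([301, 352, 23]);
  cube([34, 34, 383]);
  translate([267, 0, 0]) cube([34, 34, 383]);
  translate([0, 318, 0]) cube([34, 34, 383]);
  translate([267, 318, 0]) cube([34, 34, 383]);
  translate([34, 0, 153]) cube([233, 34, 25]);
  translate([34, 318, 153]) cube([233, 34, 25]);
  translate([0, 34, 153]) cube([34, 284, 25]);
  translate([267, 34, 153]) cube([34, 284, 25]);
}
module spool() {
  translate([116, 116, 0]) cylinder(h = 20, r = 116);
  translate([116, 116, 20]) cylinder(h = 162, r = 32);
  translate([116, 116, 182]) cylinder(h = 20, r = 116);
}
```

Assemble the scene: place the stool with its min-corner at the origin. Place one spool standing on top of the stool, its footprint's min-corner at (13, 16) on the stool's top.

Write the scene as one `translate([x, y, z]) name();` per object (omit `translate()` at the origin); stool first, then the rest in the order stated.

stool();
translate([13, 16, 406]) spool();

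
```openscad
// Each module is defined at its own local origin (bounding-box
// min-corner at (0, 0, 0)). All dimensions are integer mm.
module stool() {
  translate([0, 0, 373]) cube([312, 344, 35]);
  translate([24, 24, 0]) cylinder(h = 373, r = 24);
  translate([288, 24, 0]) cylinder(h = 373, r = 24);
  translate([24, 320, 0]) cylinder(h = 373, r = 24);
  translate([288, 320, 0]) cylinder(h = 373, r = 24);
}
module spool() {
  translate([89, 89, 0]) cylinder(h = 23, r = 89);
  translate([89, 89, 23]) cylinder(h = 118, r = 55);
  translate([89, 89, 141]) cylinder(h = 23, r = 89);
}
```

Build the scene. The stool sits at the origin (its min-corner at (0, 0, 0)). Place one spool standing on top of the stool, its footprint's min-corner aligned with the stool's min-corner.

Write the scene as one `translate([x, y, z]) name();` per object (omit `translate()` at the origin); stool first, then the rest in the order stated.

stool();
translate([0, 0, 408]) spool();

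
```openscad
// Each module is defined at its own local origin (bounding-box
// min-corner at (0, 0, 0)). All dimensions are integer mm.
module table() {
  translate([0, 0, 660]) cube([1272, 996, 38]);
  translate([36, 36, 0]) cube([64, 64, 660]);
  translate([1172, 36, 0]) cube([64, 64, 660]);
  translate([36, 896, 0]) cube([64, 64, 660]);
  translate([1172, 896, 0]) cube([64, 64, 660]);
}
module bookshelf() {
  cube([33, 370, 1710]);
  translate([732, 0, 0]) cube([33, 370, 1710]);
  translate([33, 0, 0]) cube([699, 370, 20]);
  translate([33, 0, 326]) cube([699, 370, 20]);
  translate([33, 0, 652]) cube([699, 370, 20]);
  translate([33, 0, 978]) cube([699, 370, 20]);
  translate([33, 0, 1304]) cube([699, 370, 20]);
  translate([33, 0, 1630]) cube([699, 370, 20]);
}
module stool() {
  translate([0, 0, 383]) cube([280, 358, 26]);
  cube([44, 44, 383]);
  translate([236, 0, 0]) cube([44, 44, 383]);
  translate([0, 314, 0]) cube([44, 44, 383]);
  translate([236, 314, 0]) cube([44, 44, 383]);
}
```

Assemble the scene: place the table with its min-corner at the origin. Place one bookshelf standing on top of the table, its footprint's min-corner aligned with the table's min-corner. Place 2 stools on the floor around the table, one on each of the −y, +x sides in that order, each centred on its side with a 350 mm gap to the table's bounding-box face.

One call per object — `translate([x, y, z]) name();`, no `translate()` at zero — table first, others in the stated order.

table();
translate([0, 0, 698]) bookshelf();
translate([496, -708, 0]) stool();
translate([1622, 319, 0]) stool();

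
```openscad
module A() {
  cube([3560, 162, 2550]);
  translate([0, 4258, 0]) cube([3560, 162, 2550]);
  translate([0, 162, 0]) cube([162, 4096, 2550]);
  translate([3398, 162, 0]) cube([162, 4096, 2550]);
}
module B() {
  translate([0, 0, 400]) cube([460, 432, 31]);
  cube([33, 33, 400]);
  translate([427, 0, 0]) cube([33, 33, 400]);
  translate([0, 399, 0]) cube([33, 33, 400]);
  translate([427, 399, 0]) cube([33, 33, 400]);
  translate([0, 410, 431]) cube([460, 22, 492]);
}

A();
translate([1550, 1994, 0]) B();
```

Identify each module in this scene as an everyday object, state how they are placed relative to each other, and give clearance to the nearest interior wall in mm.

A is a house frame. B is a chair. The chair sits inside the house frame, centred. The clearance to the nearest interior wall is 1388 mm.

Clearances: x = 1388, y = 1832; minimum 1388 mm.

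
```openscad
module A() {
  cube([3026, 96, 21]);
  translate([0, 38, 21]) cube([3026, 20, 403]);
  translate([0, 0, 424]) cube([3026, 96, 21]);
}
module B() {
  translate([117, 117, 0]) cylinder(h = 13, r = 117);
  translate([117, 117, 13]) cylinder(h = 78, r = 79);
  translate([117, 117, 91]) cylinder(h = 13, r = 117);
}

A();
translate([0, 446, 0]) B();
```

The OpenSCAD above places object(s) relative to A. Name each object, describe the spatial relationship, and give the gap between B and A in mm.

A is an I-beam. B is a spool. The spool is on the floor beside the I-beam on its +y side. The gap between the spool and the I-beam is 350 mm.

The spool's nearest face is 350 mm from the I-beam's +y face.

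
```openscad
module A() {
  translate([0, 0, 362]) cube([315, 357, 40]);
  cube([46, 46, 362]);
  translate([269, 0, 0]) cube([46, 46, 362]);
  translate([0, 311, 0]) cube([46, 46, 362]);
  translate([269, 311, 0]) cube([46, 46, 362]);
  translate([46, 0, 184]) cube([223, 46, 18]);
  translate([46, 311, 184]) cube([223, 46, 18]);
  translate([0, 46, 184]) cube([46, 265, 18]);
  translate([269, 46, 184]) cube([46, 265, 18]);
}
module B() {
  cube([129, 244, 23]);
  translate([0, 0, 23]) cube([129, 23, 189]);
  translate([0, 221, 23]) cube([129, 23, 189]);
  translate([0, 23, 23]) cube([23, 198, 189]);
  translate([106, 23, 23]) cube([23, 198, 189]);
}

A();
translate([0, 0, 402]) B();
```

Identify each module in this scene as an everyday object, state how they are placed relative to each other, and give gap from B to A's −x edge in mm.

The open box's min-x is at 0; the stool's min-x is 0; gap = 0 mm.

A is a stool. B is an open box. The open box is on top of the stool. The gap from the open box to the stool's −x edge is 0 mm.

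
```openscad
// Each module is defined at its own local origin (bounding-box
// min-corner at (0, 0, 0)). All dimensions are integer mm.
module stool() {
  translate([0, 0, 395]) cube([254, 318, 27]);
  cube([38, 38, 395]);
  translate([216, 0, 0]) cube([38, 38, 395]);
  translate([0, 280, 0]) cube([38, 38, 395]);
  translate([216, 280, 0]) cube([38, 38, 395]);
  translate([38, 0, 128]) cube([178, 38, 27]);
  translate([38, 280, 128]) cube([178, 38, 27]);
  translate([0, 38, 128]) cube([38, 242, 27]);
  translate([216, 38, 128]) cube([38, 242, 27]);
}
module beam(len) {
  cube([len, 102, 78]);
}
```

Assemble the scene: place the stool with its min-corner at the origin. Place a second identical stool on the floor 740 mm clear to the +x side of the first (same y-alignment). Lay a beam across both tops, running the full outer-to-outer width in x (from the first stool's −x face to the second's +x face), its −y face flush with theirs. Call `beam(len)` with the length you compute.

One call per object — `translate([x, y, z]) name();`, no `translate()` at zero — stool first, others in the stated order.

stool();
translate([994, 0, 0]) stool();
translate([0, 0, 422]) beam(1248);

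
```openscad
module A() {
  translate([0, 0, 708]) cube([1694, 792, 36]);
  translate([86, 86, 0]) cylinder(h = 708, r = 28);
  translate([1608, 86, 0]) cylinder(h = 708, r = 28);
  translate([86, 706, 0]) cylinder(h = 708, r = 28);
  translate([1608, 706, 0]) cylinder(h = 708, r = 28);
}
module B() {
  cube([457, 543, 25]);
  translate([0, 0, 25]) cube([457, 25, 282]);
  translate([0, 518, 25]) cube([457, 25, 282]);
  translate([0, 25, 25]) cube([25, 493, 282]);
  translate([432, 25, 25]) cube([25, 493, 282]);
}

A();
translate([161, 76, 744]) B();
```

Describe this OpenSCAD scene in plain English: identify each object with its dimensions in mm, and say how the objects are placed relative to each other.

A is a rectangular dining table. The top is 1694×792×36 mm with its upper surface at z = 744 mm. It stands on four round legs of 56 mm diameter, each leg's bounding box inset 58 mm from the nearest pair of top edges, running from the floor to the underside of the top.

B is an open-topped rectangular box: outside dimensions 457×543×307 mm, with a uniform wall and base thickness of 25 mm. The base is a full 457×543 slab on the floor; four walls sit on top of the base. The front and back walls (the −y and +y sides) span the full width; the two side walls fit between them.

The open box is on top of the table.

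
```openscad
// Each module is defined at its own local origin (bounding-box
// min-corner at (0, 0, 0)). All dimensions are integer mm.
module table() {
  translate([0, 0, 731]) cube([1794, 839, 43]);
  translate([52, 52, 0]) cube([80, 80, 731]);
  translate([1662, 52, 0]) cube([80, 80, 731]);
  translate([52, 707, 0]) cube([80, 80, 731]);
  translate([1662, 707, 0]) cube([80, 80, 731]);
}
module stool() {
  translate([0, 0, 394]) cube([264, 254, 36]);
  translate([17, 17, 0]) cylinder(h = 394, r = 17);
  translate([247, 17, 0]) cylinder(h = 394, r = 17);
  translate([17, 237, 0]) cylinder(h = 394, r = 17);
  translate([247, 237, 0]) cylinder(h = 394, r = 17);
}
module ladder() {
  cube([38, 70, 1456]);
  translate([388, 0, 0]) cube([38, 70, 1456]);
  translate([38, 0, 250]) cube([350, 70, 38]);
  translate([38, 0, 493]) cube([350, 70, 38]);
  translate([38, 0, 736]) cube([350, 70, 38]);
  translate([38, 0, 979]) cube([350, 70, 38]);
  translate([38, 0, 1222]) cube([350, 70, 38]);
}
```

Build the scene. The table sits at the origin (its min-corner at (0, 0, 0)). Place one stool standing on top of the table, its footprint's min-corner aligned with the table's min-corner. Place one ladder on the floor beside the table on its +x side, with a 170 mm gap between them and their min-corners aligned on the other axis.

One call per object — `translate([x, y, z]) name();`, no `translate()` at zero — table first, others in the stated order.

table();
translate([0, 0, 774]) stool();
translate([1964, 0, 0]) ladder();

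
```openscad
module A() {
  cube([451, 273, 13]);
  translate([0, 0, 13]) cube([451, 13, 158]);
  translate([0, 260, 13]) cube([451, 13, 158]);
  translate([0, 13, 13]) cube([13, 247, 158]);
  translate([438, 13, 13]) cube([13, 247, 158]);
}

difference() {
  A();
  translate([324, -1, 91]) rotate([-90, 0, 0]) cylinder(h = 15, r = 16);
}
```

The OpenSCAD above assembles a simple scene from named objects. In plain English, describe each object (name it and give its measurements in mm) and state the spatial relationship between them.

A is an open storage box with external size 451×273×171 mm and wall thickness 13 mm (the base is also 13 mm thick). The base covers the whole footprint; the four walls stand on the base, with the y-facing walls full-width and the x-facing walls fitting between their inner faces.

The open box has a circular hole of radius 16 mm through its front wall, centred at (x = 324, z = 91).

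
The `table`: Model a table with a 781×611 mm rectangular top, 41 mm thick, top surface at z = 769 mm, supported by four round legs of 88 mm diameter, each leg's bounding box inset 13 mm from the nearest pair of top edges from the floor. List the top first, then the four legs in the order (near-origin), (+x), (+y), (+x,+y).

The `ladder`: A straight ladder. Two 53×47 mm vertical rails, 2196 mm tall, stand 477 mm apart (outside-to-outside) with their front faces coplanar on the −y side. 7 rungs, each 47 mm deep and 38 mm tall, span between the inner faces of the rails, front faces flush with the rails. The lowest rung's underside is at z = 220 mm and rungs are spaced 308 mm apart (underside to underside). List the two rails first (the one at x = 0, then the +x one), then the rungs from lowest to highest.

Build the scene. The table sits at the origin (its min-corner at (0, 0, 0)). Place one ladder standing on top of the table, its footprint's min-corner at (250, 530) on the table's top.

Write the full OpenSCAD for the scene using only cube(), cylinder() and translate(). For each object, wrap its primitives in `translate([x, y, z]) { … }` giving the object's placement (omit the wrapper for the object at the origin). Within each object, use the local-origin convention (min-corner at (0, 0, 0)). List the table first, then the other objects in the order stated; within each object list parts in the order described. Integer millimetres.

translate([0, 0, 728]) cube([781, 611, 41]);
translate([57, 57, 0]) cylinder(h = 728, r = 44);
translate([724, 57, 0]) cylinder(h = 728, r = 44);
translate([57, 554, 0]) cylinder(h = 728, r = 44);
translate([724, 554, 0]) cylinder(h = 728, r = 44);
translate([250, 530, 769]) {
  cube([53, 47, 2196]);
  translate([424, 0, 0]) cube([53, 47, 2196]);
  translate([53, 0, 220]) cube([371, 47, 38]);
  translate([53, 0, 528]) cube([371, 47, 38]);
  translate([53, 0, 836]) cube([371, 47, 38]);
  translate([53, 0, 1144]) cube([371, 47, 38]);
  translate([53, 0, 1452]) cube([371, 47, 38]);
  translate([53, 0, 1760]) cube([371, 47, 38]);
  translate([53, 0, 2068]) cube([371, 47, 38]);
}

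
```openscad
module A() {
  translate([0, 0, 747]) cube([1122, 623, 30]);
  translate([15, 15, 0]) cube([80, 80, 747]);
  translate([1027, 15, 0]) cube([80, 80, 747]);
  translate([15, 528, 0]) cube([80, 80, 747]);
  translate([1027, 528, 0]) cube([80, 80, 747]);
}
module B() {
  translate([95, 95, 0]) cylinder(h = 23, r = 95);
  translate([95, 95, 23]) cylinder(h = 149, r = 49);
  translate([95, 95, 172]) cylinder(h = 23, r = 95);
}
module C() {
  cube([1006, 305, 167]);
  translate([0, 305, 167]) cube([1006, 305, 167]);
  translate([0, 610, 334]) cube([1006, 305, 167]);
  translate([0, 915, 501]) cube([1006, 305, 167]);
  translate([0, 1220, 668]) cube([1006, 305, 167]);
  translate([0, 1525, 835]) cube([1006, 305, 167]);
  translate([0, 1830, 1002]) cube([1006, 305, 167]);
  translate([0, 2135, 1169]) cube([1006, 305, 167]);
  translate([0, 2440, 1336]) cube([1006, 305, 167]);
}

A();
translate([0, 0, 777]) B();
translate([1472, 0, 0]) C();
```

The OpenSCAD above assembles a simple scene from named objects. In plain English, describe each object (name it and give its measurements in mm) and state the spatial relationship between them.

A is a table with a 1122×623 mm rectangular top, 30 mm thick, top surface at z = 777 mm, supported by four 80×80 mm square legs, each inset 15 mm from the nearest pair of top edges, running from the floor.

B is a spool: two coaxial disc flanges of radius 95 mm and thickness 23 mm, joined by a core cylinder of radius 49 mm and height 149 mm. The lower flange rests on z = 0 and the three cylinders share a vertical axis.

C is a run of 9 identical solid stair steps. Each tread is 1006×305 mm and each step block is 167 mm high. Step 1 rests on the floor; step k is offset from step 1 by (k−1)×305 mm in y and (k−1)×167 mm in z.

The spool is on top of the table. The staircase is on the floor beside the table on its +x side.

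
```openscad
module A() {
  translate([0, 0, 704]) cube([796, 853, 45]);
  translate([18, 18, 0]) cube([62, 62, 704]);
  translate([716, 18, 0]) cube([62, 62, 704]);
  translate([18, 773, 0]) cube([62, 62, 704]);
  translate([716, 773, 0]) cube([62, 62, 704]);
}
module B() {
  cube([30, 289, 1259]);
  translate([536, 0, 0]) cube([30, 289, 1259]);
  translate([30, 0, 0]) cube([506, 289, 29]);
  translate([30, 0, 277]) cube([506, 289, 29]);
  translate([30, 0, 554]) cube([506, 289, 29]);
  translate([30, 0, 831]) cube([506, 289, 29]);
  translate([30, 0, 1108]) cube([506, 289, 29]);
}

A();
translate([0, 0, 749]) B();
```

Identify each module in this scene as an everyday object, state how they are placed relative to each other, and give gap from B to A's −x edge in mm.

The bookshelf's min-x is at 0; the table's min-x is 0; gap = 0 mm.

A is a table. B is a bookshelf. The bookshelf is on top of the table. The gap from the bookshelf to the table's −x edge is 0 mm.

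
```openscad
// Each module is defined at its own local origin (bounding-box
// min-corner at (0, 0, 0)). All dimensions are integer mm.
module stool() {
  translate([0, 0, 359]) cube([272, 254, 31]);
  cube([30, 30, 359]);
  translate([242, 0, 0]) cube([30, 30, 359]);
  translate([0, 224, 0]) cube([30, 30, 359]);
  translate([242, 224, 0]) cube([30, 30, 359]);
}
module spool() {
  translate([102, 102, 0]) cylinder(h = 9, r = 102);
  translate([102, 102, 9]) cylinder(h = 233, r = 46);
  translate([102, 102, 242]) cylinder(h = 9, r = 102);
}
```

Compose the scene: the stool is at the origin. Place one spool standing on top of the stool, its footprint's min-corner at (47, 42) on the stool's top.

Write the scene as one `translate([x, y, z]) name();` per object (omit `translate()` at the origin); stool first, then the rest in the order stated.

stool();
translate([47, 42, 390]) spool();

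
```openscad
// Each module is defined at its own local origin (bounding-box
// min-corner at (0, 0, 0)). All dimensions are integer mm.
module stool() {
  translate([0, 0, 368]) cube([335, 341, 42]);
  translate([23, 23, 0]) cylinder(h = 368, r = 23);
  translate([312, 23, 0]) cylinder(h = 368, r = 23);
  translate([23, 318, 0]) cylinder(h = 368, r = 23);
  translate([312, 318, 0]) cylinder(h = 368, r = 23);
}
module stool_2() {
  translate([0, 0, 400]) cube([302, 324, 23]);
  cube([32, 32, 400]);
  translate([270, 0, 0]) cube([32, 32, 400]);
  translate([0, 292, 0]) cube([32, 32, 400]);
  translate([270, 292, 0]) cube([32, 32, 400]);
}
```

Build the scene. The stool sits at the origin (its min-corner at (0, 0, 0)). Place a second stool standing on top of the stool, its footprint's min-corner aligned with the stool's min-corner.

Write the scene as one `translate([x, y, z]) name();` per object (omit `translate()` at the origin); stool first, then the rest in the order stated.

stool();
translate([0, 0, 410]) stool_2();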